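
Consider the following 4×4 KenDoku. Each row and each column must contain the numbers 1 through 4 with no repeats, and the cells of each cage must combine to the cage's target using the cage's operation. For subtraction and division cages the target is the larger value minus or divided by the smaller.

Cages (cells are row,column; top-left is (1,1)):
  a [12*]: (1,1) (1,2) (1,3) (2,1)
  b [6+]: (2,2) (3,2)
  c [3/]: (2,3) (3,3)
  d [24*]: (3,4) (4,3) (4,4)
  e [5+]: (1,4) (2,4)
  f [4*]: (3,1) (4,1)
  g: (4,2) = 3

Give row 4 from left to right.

Cage g is a single given cell, leaving (4,2) = 3.
Cage d has product 24, which forces (3,4) = 3.
The two cells of cage c must have quotient 3; hence (2,3) = 3.
Row 3 now contains 3, which forces (3,3) = 1.
The 4 cells of cage a must have product 12, leaving (1,1) = 3.
The 4 cells of cage a must have product 12, so (1,2) = 1.
1 is placed in row 1, leaving (1,4) = 4.
4 is placed in column 4, so (2,4) = 1.
Row 3 already has 1, which forces (3,1) = 4.
Row 3 now contains 4, leaving (3,2) = 2.
Cage f's pair has product 4, so (4,1) = 1.
4 is placed in column 4, leaving (4,4) = 2.
4 is placed in row 1; hence (1,3) = 2.
1 is placed in row 2, which forces (2,1) = 2.
Column 2 already has 2, which forces (2,2) = 4.
2 is placed in row 4, leaving (4,3) = 4.
Filled in: 3 1 2 4 / 2 4 3 1 / 4 2 1 3 / 1 3 4 2.

1 3 4 2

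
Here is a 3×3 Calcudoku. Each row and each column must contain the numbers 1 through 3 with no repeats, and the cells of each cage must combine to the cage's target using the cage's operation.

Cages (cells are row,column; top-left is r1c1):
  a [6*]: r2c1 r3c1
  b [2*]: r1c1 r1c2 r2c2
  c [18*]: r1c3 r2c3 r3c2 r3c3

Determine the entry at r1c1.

1

Cage b needs product 2, so r1c1 = 1.
The 3 cells of cage b must have product 2, leaving r1c2 = 2.
Row 1 already has 2; hence r1c3 = 3.
Cage b needs product 2, which forces r2c2 = 1.
1 is placed in row 2, which forces r2c3 = 2.
Cage c has product 18, so r3c2 = 3.
2 is placed in column 3, leaving r3c3 = 1.
2 is placed in row 2; hence r2c1 = 3.
Row 3 now contains 3, so r3c1 = 2.
Filled in: 1 2 3 / 3 1 2 / 2 3 1.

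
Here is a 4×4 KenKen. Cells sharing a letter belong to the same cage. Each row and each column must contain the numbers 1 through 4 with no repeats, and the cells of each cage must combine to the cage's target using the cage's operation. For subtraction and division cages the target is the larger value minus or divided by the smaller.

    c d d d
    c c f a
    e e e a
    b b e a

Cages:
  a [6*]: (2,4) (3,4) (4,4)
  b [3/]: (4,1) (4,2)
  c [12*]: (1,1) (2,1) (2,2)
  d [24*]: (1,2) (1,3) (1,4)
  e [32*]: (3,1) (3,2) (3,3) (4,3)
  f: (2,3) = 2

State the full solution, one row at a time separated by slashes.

1 2 3 4 / 4 3 2 1 / 2 4 1 3 / 3 1 4 2

Cage f is given, so (2,3) = 2.
Column 3 now contains 2, which forces (3,3) = 1.
Cage e has product 32; hence (4,3) = 4.
4 is placed in column 3, which forces (1,3) = 3.
The only place for 1 in row 1 is (1,1).
1 is placed in column 1, so (4,1) = 3.
Cage b needs two cells with quotient 3, leaving (4,2) = 1.
Row 4 now contains 1, so (4,4) = 2.
Cage d has product 24; hence (1,2) = 2.
Column 4 now contains 2, so (1,4) = 4.
3 is placed in column 1, which forces (2,1) = 4.
The 3 cells of cage c must have product 12; hence (2,2) = 3.
Cage a has product 6, leaving (2,4) = 1.
4 is placed in column 1; hence (3,1) = 2.
Column 2 now contains 2, which forces (3,2) = 4.
Column 4 now contains 2, which forces (3,4) = 3.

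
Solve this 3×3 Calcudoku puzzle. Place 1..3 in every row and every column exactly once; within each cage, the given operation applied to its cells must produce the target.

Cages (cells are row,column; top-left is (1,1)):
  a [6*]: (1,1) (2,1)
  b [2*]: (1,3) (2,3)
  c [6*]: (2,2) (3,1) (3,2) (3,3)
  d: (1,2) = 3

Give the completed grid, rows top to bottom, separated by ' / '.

Cage d is a single given cell, which forces (1,2) = 3.
The 4 cells of cage c must have product 6, leaving (2,2) = 1.
1 is placed in row 2; hence (2,3) = 2.
Column 2 now contains 3, which forces (3,2) = 2.
Row 1 now contains 3, leaving (1,1) = 2.
Column 3 now contains 2, leaving (1,3) = 1.
Row 2 now contains 2, so (2,1) = 3.
Column 1 now contains 3; hence (3,1) = 1.
Column 3 already has 1; hence (3,3) = 3.

2 3 1 / 3 1 2 / 1 2 3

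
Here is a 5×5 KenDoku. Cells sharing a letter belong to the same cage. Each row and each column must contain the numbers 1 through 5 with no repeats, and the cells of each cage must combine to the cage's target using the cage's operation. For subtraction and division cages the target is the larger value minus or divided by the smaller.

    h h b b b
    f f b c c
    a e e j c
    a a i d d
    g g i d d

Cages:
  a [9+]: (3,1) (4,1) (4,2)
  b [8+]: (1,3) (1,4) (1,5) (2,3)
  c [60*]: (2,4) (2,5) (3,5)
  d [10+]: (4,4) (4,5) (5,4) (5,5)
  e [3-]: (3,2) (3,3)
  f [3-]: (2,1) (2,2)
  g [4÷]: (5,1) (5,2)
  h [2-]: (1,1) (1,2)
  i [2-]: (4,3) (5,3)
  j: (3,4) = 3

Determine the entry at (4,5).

1

Cage j is a single given cell; hence (3,4) = 3.
The 3 cells of cage c must have product 60, which forces (2,5) = 3.
The only place for 3 in row 5 is (5,3).
The 4 cells of cage b must have sum 8; hence (2,3) = 1.
Column 3 now contains 1, so (4,3) = 5.
The only place for 4 in row 2 is (2,4).
The 3 cells of cage c must have product 60, leaving (3,5) = 5.
Column 5 already has 5, which forces (5,5) = 2.
Row 3 already has 5, which forces (3,2) = 1.
Cage e's pair has difference 3, so (3,3) = 4.
Cage d has sum 10; hence (4,4) = 2.
Column 5 now contains 2, so (4,5) = 1.
Column 2 now contains 1, which forces (5,2) = 4.
Row 5 now contains 2, leaving (5,4) = 5.
Column 3 already has 4; hence (1,3) = 2.
2 is placed in column 4; hence (1,4) = 1.
Column 5 now contains 1, which forces (1,5) = 4.
Row 3 already has 4, leaving (3,1) = 2.
The 3 cells of cage a must have sum 9, leaving (4,1) = 4.
4 is placed in column 2, which forces (4,2) = 3.
4 is placed in row 5, leaving (5,1) = 1.
The two cells of cage h must have difference 2, which forces (1,1) = 3.
Column 2 now contains 3, so (1,2) = 5.
Column 1 now contains 2; hence (2,1) = 5.
The two cells of cage f must have difference 3, which forces (2,2) = 2.
Completed grid: 3 5 2 1 4 / 5 2 1 4 3 / 2 1 4 3 5 / 4 3 5 2 1 / 1 4 3 5 2.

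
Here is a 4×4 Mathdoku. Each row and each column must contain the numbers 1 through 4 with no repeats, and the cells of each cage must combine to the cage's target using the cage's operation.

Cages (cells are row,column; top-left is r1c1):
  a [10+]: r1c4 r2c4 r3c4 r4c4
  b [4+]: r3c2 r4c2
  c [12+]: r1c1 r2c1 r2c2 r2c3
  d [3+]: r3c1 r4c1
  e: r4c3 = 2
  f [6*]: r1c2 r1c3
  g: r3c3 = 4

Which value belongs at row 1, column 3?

Cage g is given; hence r3c3 = 4.
Cage e is given, which forces r4c3 = 2.
The two cells of cage f must have product 6, so r1c2 = 2.
Column 3 now contains 2; hence r1c3 = 3.
Column 2 now contains 2, leaving r2c2 = 4.
3 is placed in column 3; hence r2c3 = 1.
Cage d's pair has sum 3, so r3c1 = 2.
Row 4 already has 2, which forces r4c1 = 1.
1 is placed in row 4; hence r4c2 = 3.
Row 4 now contains 3; hence r4c4 = 4.
Row 1 already has 3, which forces r1c1 = 4.
4 is placed in column 4, which forces r1c4 = 1.
Column 1 already has 2; hence r2c1 = 3.
Cage a needs sum 10, leaving r2c4 = 2.
3 is placed in column 2, which forces r3c2 = 1.
The 4 cells of cage a must have sum 10, which forces r3c4 = 3.
Filled in: 4 2 3 1 / 3 4 1 2 / 2 1 4 3 / 1 3 2 4.

3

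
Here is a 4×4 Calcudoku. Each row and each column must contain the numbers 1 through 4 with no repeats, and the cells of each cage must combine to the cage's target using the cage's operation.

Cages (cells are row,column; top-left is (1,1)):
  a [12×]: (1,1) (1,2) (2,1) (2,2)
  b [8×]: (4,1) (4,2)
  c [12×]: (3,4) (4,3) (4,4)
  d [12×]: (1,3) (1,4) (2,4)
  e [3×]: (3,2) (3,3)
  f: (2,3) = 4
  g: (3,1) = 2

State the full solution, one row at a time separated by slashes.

Cage f is a single given cell, so (2,3) = 4.
G is a freebie; hence (3,1) = 2.
Column 1 already has 2, so (4,1) = 4.
Row 4 now contains 4, so (4,2) = 2.
Cage a needs product 12; hence (1,1) = 1.
Cage a needs product 12, so (1,2) = 4.
Row 1 now contains 4, so (1,4) = 3.
The 4 cells of cage a must have product 12; hence (2,1) = 3.
The 4 cells of cage a must have product 12, so (2,2) = 1.
1 is placed in row 2; hence (2,4) = 2.
Column 2 now contains 1, which forces (3,2) = 3.
Row 3 now contains 3, which forces (3,3) = 1.
The 3 cells of cage c must have product 12, which forces (3,4) = 4.
Column 3 now contains 1, which forces (4,3) = 3.
Column 4 already has 3, leaving (4,4) = 1.
Row 1 now contains 3, which forces (1,3) = 2.

1 4 2 3 / 3 1 4 2 / 2 3 1 4 / 4 2 3 1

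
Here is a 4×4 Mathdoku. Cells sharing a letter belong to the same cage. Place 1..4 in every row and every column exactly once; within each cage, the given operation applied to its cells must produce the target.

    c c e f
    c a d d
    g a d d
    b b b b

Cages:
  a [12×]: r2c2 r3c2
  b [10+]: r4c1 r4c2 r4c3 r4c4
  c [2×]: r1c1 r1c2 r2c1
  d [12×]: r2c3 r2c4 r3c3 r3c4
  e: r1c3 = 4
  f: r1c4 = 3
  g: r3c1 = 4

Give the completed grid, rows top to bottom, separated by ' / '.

2 1 4 3 / 1 4 3 2 / 4 3 2 1 / 3 2 1 4

The 3 cells of cage c must have product 2; hence r1c1 = 2.
Cage c has product 2; hence r1c2 = 1.
Cage e is a single given cell, leaving r1c3 = 4.
Cage f is a single given cell; hence r1c4 = 3.
Cage c needs product 2; hence r2c1 = 1.
Cage g is a single given cell, leaving r3c1 = 4.
Row 3 already has 4; hence r3c2 = 3.
4 is placed in column 1, which forces r4c1 = 3.
Column 2 already has 3, so r2c2 = 4.
Cage d has product 12, which forces r2c3 = 3.
The 4 cells of cage d must have product 12, which forces r2c4 = 2.
Cage d has product 12; hence r3c3 = 2.
The 4 cells of cage d must have product 12; hence r3c4 = 1.
Column 2 now contains 4, which forces r4c2 = 2.
2 is placed in column 3, which forces r4c3 = 1.
Column 4 now contains 1, leaving r4c4 = 4.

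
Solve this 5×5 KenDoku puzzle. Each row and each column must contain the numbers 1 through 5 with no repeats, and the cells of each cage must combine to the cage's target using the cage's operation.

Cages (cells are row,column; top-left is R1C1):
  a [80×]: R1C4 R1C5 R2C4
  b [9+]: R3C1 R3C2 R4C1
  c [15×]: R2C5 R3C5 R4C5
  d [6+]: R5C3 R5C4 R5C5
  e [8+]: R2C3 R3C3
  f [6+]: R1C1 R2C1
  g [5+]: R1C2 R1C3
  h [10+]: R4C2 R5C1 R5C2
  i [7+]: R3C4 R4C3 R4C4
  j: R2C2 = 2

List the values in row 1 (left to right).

The 3 cells of cage a must have product 80, leaving R1C4 = 5.
Cage a has product 80, so R1C5 = 4.
Cage j is given, leaving R2C2 = 2.
The 3 cells of cage a must have product 80; hence R2C4 = 4.
The two cells of cage f must have sum 6, so R1C1 = 1.
The two cells of cage g must have sum 5, which forces R1C2 = 3.
Cage g needs two cells with sum 5, which forces R1C3 = 2.
Cage f's pair has sum 6, so R2C1 = 5.
Row 2 now contains 5, which forces R2C3 = 3.
Row 2 already has 3; hence R2C5 = 1.
3 is placed in column 3; hence R3C3 = 5.
5 is placed in row 3; hence R3C5 = 3.
3 is placed in column 3, leaving R4C3 = 4.
Column 5 now contains 3, so R4C5 = 5.
3 is placed in column 3, so R5C3 = 1.
Column 5 now contains 3, which forces R5C5 = 2.
Cage b has sum 9, which forces R3C1 = 2.
The 3 cells of cage b must have sum 9; hence R3C2 = 4.
Row 3 now contains 2, leaving R3C4 = 1.
Cage b has sum 9, which forces R4C1 = 3.
Row 4 already has 5, so R4C2 = 1.
1 is placed in column 4, so R4C4 = 2.
The 3 cells of cage h must have sum 10, so R5C1 = 4.
Cage h needs sum 10, leaving R5C2 = 5.
Row 5 now contains 2, which forces R5C4 = 3.
The full grid is 1 3 2 5 4 / 5 2 3 4 1 / 2 4 5 1 3 / 3 1 4 2 5 / 4 5 1 3 2.

1 3 2 5 4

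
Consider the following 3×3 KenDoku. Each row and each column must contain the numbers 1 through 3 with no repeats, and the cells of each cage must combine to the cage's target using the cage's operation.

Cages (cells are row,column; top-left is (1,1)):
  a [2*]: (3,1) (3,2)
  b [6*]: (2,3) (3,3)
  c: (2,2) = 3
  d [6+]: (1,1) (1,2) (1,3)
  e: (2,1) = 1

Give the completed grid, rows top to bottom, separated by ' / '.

3 2 1 / 1 3 2 / 2 1 3

E is a freebie, so (2,1) = 1.
Cage c is a single given cell, leaving (2,2) = 3.
3 is placed in row 2, which forces (2,3) = 2.
Column 1 now contains 1, leaving (3,1) = 2.
Row 3 now contains 2, leaving (3,2) = 1.
2 is placed in column 3, which forces (3,3) = 3.
Column 1 now contains 2, which forces (1,1) = 3.
Column 2 already has 1, leaving (1,2) = 2.
Column 3 now contains 3; hence (1,3) = 1.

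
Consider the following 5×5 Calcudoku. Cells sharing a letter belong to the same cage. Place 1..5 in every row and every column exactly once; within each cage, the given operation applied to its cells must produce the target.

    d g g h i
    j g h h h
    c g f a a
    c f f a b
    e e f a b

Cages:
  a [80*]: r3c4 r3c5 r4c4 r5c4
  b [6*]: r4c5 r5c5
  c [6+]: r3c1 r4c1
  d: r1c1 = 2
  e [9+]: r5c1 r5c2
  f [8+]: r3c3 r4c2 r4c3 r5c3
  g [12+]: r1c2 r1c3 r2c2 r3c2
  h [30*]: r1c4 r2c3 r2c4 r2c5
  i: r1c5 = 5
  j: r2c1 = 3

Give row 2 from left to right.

Cage d is given, so r1c1 = 2.
Cage i is a single given cell, which forces r1c5 = 5.
Cage j is given, which forces r2c1 = 3.
Cage h has product 30, leaving r1c4 = 3.
In row 2, 4 can only go at r2c2, so r2c2 = 4.
4 is placed in column 2; hence r1c2 = 1.
Cage g has sum 12; hence r1c3 = 4.
The 4 cells of cage g must have sum 12, leaving r3c2 = 3.
1 is placed in column 2, leaving r4c2 = 2.
Row 4 now contains 2, which forces r4c5 = 3.
Cage e needs two cells with sum 9, leaving r5c1 = 4.
4 is placed in column 2, leaving r5c2 = 5.
3 is placed in column 5; hence r5c5 = 2.
2 is placed in column 5, leaving r2c5 = 1.
Cage f has sum 8, leaving r3c3 = 2.
Cage a has product 80, so r3c4 = 5.
2 is placed in column 5, leaving r3c5 = 4.
Row 4 now contains 3, so r4c3 = 1.
Cage a has product 80, so r4c4 = 4.
The 4 cells of cage f must have sum 8, leaving r5c3 = 3.
Row 5 now contains 2, leaving r5c4 = 1.
Column 3 already has 2, leaving r2c3 = 5.
5 is placed in column 4; hence r2c4 = 2.
Row 3 now contains 5, so r3c1 = 1.
1 is placed in row 4, which forces r4c1 = 5.
Completed grid: 2 1 4 3 5 / 3 4 5 2 1 / 1 3 2 5 4 / 5 2 1 4 3 / 4 5 3 1 2.

3 4 5 2 1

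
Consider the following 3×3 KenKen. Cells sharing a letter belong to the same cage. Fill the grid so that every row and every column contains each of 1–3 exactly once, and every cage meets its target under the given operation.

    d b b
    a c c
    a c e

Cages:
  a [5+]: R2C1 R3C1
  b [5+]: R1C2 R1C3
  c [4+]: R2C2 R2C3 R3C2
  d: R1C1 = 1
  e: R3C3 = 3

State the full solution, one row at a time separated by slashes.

D is a freebie, so R1C1 = 1.
The 3 cells of cage c must have sum 4; hence R2C2 = 2.
Cage c needs sum 4; hence R2C3 = 1.
The 3 cells of cage c must have sum 4; hence R3C2 = 1.
Cage e is given, leaving R3C3 = 3.
Column 2 already has 2, which forces R1C2 = 3.
Column 3 now contains 3, so R1C3 = 2.
Row 2 now contains 2, leaving R2C1 = 3.
3 is placed in row 3, leaving R3C1 = 2.

1 3 2 / 3 2 1 / 2 1 3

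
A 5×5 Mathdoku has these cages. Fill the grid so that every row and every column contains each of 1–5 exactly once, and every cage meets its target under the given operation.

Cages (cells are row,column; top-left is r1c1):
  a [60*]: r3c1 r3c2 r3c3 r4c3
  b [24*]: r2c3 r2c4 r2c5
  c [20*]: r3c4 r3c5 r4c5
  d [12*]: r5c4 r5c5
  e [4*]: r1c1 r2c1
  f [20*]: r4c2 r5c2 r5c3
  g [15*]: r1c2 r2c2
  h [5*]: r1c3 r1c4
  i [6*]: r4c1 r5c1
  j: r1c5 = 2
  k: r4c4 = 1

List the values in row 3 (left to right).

5 2 3 4 1

Cage j is a single given cell; hence r1c5 = 2.
Cage k is given, which forces r4c4 = 1.
Cage h needs two cells with product 5, so r1c3 = 1.
1 is placed in column 4, which forces r1c4 = 5.
Column 4 already has 5, so r3c4 = 4.
Cage c needs product 20; hence r3c5 = 1.
Column 4 already has 4; hence r5c4 = 3.
Row 5 now contains 3; hence r5c5 = 4.
Row 1 now contains 1, leaving r1c1 = 4.
Row 1 now contains 5, which forces r1c2 = 3.
The two cells of cage e must have product 4, leaving r2c1 = 1.
Cage g's pair has product 15; hence r2c2 = 5.
The 3 cells of cage b must have product 24, so r2c3 = 4.
Column 4 now contains 3, leaving r2c4 = 2.
Column 5 now contains 4, which forces r2c5 = 3.
Column 2 now contains 5; hence r3c2 = 2.
Cage i's pair has product 6, so r4c1 = 3.
Column 2 already has 2, which forces r4c2 = 4.
Cage a has product 60, leaving r4c3 = 2.
Column 5 now contains 4, leaving r4c5 = 5.
Row 5 now contains 3, leaving r5c1 = 2.
Column 2 now contains 5, leaving r5c2 = 1.
2 is placed in column 3, so r5c3 = 5.
Column 1 now contains 3, which forces r3c1 = 5.
Column 3 now contains 5, so r3c3 = 3.
The full grid is 4 3 1 5 2 / 1 5 4 2 3 / 5 2 3 4 1 / 3 4 2 1 5 / 2 1 5 3 4.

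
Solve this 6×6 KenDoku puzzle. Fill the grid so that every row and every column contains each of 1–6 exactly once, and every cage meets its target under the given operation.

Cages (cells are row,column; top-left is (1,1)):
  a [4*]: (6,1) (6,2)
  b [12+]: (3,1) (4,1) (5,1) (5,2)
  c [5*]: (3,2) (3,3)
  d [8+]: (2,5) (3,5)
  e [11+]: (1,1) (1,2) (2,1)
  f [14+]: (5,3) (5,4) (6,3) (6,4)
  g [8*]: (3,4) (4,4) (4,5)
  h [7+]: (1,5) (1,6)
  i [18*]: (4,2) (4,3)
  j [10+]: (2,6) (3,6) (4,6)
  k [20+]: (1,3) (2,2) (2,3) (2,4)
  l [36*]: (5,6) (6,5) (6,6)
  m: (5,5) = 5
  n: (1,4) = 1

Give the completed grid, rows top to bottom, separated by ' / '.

Cage n is a single given cell, so (1,4) = 1.
Cage m is given; hence (5,5) = 5.
Cage g has product 8, which forces (4,5) = 1.
In column 5, 4 can only go at (1,5), so (1,5) = 4.
Cage h needs two cells with sum 7; hence (1,6) = 3.
The only place for 1 in row 2 is (2,6).
The 3 cells of cage l must have product 36, which forces (6,5) = 3.
In row 2, 2 can only go at (2,5), so (2,5) = 2.
Column 5 now contains 2, which forces (3,5) = 6.
The only place for 3 in row 3 is (3,1).
Column 1 already has 3, which forces (2,1) = 4.
4 is placed in column 1, which forces (6,1) = 1.
1 is placed in row 6, which forces (6,2) = 4.
Cage k needs sum 20; hence (1,3) = 6.
6 is placed in column 3; hence (4,3) = 3.
The 4 cells of cage b must have sum 12; hence (5,2) = 1.
Column 3 already has 3, which forces (2,3) = 5.
Column 2 now contains 1, leaving (3,2) = 5.
The two cells of cage c must have product 5, leaving (3,3) = 1.
Row 3 already has 5, so (3,6) = 4.
Row 4 already has 3, which forces (4,2) = 6.
Column 6 already has 4, leaving (4,6) = 5.
Cage f needs sum 14; hence (5,3) = 4.
Column 3 now contains 5; hence (6,3) = 2.
2 is placed in row 6, which forces (6,6) = 6.
The 3 cells of cage e must have sum 11, so (1,1) = 5.
Column 2 already has 5, leaving (1,2) = 2.
6 is placed in column 2, which forces (2,2) = 3.
Cage k has sum 20, leaving (2,4) = 6.
4 is placed in row 3; hence (3,4) = 2.
6 is placed in row 4, which forces (4,1) = 2.
Cage g needs product 8, leaving (4,4) = 4.
Cage b needs sum 12, so (5,1) = 6.
Cage f has sum 14, leaving (5,4) = 3.
Column 6 already has 6, which forces (5,6) = 2.
6 is placed in row 6, leaving (6,4) = 5.

5 2 6 1 4 3 / 4 3 5 6 2 1 / 3 5 1 2 6 4 / 2 6 3 4 1 5 / 6 1 4 3 5 2 / 1 4 2 5 3 6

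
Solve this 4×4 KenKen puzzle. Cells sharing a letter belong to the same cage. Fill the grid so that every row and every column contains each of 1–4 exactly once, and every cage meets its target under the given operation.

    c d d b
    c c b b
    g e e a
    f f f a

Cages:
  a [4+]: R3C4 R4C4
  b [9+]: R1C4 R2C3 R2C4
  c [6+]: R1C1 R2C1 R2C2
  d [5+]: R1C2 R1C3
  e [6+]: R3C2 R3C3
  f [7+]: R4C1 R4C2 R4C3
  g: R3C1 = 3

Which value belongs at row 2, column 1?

Cage g is given, leaving R3C1 = 3.
Row 3 already has 3, leaving R3C4 = 1.
Column 4 now contains 1, leaving R4C4 = 3.
Cage b needs sum 9; hence R2C3 = 3.
The 3 cells of cage c must have sum 6, so R1C1 = 1.
Cage c has sum 6, which forces R2C1 = 4.
Row 2 now contains 3, leaving R2C2 = 1.
4 is placed in row 2, which forces R2C4 = 2.
Column 1 already has 4, which forces R4C1 = 2.
Row 4 now contains 2, so R4C2 = 4.
Row 4 now contains 4, so R4C3 = 1.
Column 2 already has 4, leaving R1C2 = 3.
Cage d's pair has sum 5, so R1C3 = 2.
2 is placed in column 4; hence R1C4 = 4.
Column 2 already has 4, leaving R3C2 = 2.
The two cells of cage e must have sum 6; hence R3C3 = 4.
Filled in: 1 3 2 4 / 4 1 3 2 / 3 2 4 1 / 2 4 1 3.

4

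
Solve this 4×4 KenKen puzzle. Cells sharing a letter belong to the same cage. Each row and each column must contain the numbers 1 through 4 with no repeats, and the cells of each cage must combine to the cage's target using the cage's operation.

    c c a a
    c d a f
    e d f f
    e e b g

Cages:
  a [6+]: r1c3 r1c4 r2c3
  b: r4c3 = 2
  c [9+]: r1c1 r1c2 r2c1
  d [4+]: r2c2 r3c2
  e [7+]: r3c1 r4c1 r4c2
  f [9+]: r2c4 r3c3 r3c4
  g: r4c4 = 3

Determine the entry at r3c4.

Cage b is a single given cell, which forces r4c3 = 2.
Cage g is given, leaving r4c4 = 3.
Cage e has sum 7; hence r3c1 = 2.
In row 2, 2 can only go at r2c4, so r2c4 = 2.
Cage a has sum 6, which forces r1c3 = 4.
Column 4 already has 2, which forces r1c4 = 1.
Cage a needs sum 6, which forces r2c3 = 1.
The 3 cells of cage f must have sum 9, which forces r3c3 = 3.
The 3 cells of cage f must have sum 9, which forces r3c4 = 4.
Row 1 now contains 1, which forces r1c1 = 3.
Row 1 already has 4; hence r1c2 = 2.
Cage c has sum 9, which forces r2c1 = 4.
1 is placed in row 2, so r2c2 = 3.
3 is placed in row 3; hence r3c2 = 1.
Column 1 now contains 4, leaving r4c1 = 1.
Column 2 now contains 1, leaving r4c2 = 4.
The full grid is 3 2 4 1 / 4 3 1 2 / 2 1 3 4 / 1 4 2 3.

4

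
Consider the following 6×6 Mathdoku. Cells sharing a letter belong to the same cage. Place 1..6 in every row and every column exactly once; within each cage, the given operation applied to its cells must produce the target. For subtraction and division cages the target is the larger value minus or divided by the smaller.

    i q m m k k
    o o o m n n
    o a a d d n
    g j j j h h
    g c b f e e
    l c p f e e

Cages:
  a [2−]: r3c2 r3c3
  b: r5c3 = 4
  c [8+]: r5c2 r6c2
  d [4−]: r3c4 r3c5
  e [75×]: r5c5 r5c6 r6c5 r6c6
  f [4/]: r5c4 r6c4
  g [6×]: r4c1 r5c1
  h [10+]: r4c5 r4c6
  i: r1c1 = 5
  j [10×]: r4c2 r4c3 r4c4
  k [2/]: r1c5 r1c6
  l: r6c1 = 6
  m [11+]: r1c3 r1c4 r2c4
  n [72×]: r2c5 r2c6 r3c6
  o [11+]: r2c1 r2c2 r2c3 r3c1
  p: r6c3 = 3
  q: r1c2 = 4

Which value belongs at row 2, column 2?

5

I is a freebie, so r1c1 = 5.
Cage q is given, leaving r1c2 = 4.
Cage b is a single given cell, leaving r5c3 = 4.
Row 5 already has 4, so r5c4 = 1.
Cage l is a single given cell; hence r6c1 = 6.
Cage p is a single given cell; hence r6c3 = 3.
Column 4 now contains 1, which forces r6c4 = 4.
Cage a's pair has difference 2, which forces r3c2 = 3.
Column 2 already has 3, which forces r5c2 = 6.
Cage c needs two cells with sum 8, so r6c2 = 2.
Row 3 needs a 4, and only r3c6 is open for it.
Cage h needs two cells with sum 10, leaving r4c5 = 4.
Column 6 already has 4, which forces r4c6 = 6.
The 3 cells of cage n must have product 72, which forces r2c5 = 6.
6 is placed in column 6, leaving r2c6 = 3.
3 is placed in column 6, leaving r5c6 = 5.
Column 6 now contains 5; hence r6c6 = 1.
Cage m has sum 11, so r1c3 = 6.
Cage m needs sum 11; hence r1c4 = 3.
Cage k needs two cells with quotient 2; hence r1c5 = 1.
Column 6 now contains 1, leaving r1c6 = 2.
3 is placed in row 2, which forces r2c1 = 4.
3 is placed in row 2, so r2c4 = 2.
Cage o has sum 11; hence r3c1 = 1.
Row 3 now contains 1, which forces r3c3 = 5.
Row 3 already has 5; hence r3c4 = 6.
Column 5 already has 1; hence r3c5 = 2.
Column 4 now contains 2, so r4c4 = 5.
Row 5 now contains 5, so r5c5 = 3.
Row 6 now contains 1, leaving r6c5 = 5.
Cage o needs sum 11, so r2c2 = 5.
5 is placed in column 3, leaving r2c3 = 1.
Cage g's pair has product 6, leaving r4c1 = 3.
5 is placed in row 4, so r4c2 = 1.
Cage j has product 10, which forces r4c3 = 2.
3 is placed in row 5, which forces r5c1 = 2.
Completed grid: 5 4 6 3 1 2 / 4 5 1 2 6 3 / 1 3 5 6 2 4 / 3 1 2 5 4 6 / 2 6 4 1 3 5 / 6 2 3 4 5 1.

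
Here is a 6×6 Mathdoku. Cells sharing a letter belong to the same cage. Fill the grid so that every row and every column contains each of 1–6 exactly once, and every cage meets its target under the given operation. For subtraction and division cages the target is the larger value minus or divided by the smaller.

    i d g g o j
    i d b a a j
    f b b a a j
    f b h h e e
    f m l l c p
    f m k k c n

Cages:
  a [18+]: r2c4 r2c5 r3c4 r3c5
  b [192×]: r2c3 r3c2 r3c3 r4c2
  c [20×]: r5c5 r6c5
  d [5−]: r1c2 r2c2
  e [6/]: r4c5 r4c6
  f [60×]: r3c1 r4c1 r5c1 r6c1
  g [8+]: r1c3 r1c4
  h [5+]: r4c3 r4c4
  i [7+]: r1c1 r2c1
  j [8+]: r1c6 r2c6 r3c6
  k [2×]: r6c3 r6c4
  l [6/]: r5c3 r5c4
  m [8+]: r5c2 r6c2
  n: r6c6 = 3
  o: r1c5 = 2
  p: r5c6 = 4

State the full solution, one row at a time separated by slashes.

4 6 5 3 2 1 / 3 1 4 5 6 2 / 1 2 6 4 3 5 / 5 4 3 2 1 6 / 2 3 1 6 5 4 / 6 5 2 1 4 3

O is a freebie, so r1c5 = 2.
P is a freebie, which forces r5c6 = 4.
Cage n is given; hence r6c6 = 3.
Row 5 now contains 4, so r5c5 = 5.
Cage c needs two cells with product 20, which forces r6c5 = 4.
In row 1, 4 can only go at r1c1, so r1c1 = 4.
Cage i needs two cells with sum 7, so r2c1 = 3.
In row 1, 6 can only go at r1c2, so r1c2 = 6.
Column 2 already has 6, which forces r2c2 = 1.
Row 2 now contains 1, leaving r2c5 = 6.
6 is placed in column 5, leaving r4c5 = 1.
Row 4 already has 1, leaving r4c6 = 6.
Cage m needs two cells with sum 8, which forces r5c2 = 3.
The two cells of cage m must have sum 8, so r6c2 = 5.
Row 2 now contains 6, leaving r2c3 = 4.
4 is placed in row 2, which forces r2c4 = 5.
Row 2 now contains 5, so r2c6 = 2.
Cage b has product 192, which forces r3c3 = 6.
5 is placed in column 4, leaving r3c4 = 4.
1 is placed in column 5, leaving r3c5 = 3.
Column 3 already has 6; hence r5c3 = 1.
1 is placed in row 5, so r5c4 = 6.
1 is placed in column 3, which forces r6c3 = 2.
Row 6 now contains 2; hence r6c4 = 1.
Cage g needs two cells with sum 8; hence r1c3 = 5.
5 is placed in column 4, so r1c4 = 3.
Row 1 already has 5, leaving r1c6 = 1.
Cage f needs product 60, leaving r3c1 = 1.
Row 3 now contains 4; hence r3c2 = 2.
Column 6 already has 1, which forces r3c6 = 5.
The 4 cells of cage f must have product 60, so r4c1 = 5.
The 4 cells of cage b must have product 192, which forces r4c2 = 4.
Column 3 already has 2, so r4c3 = 3.
The two cells of cage h must have sum 5, so r4c4 = 2.
6 is placed in row 5, which forces r5c1 = 2.
1 is placed in row 6, so r6c1 = 6.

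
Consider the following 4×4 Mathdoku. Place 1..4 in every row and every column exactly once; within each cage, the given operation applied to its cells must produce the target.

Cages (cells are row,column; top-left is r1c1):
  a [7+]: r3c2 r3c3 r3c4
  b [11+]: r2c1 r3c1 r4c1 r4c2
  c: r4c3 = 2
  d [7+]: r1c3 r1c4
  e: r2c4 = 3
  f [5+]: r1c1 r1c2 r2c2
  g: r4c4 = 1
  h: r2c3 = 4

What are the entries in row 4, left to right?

H is a freebie, so r2c3 = 4.
Cage e is a single given cell, leaving r2c4 = 3.
Cage c is given, which forces r4c3 = 2.
G is a freebie, so r4c4 = 1.
Column 3 now contains 4; hence r1c3 = 3.
Column 4 now contains 3, so r1c4 = 4.
Cage b needs sum 11, which forces r2c1 = 1.
Row 2 already has 1; hence r2c2 = 2.
Cage b needs sum 11; hence r3c1 = 3.
2 is placed in column 2; hence r3c2 = 4.
Column 3 now contains 2; hence r3c3 = 1.
Column 4 already has 4, which forces r3c4 = 2.
Cage b needs sum 11; hence r4c1 = 4.
Cage b has sum 11; hence r4c2 = 3.
1 is placed in column 1, which forces r1c1 = 2.
Row 1 already has 3; hence r1c2 = 1.
The full grid is 2 1 3 4 / 1 2 4 3 / 3 4 1 2 / 4 3 2 1.

4 3 2 1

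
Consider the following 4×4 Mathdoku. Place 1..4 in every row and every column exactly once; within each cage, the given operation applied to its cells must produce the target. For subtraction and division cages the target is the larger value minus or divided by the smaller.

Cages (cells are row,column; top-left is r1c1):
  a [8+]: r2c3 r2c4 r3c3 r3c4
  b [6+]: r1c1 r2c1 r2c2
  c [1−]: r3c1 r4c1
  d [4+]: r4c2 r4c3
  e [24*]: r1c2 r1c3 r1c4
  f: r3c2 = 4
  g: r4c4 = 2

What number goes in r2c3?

1

F is a freebie, so r3c2 = 4.
Cage g is given; hence r4c4 = 2.
Row 1 needs a 1, and only r1c1 is open for it.
Row 4 needs a 4, and only r4c1 is open for it.
Cage c's pair has difference 1, so r3c1 = 3.
3 is placed in row 3, which forces r3c4 = 1.
Column 1 already has 3, which forces r2c1 = 2.
Cage b has sum 6, which forces r2c2 = 3.
Cage a needs sum 8, which forces r2c3 = 1.
The 4 cells of cage a must have sum 8, which forces r2c4 = 4.
Row 3 now contains 1, which forces r3c3 = 2.
3 is placed in column 2; hence r4c2 = 1.
Column 3 already has 1, which forces r4c3 = 3.
3 is placed in column 2; hence r1c2 = 2.
Column 3 already has 3, so r1c3 = 4.
Column 4 now contains 4; hence r1c4 = 3.
The full grid is 1 2 4 3 / 2 3 1 4 / 3 4 2 1 / 4 1 3 2.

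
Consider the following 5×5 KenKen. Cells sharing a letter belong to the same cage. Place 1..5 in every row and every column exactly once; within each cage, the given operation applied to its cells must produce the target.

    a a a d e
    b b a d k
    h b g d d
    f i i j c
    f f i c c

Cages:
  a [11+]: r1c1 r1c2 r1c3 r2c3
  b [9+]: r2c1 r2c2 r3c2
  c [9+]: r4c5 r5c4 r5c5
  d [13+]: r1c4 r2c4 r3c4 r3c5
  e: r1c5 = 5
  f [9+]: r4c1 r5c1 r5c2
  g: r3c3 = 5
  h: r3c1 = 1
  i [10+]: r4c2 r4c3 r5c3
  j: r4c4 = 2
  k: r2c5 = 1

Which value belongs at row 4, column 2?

5

E is a freebie, which forces r1c5 = 5.
Cage k is given, so r2c5 = 1.
H is a freebie, so r3c1 = 1.
Cage g is given, which forces r3c3 = 5.
J is a freebie, which forces r4c4 = 2.
The 4 cells of cage d must have sum 13; hence r1c4 = 1.
Cage d has sum 13, which forces r2c4 = 5.
Cage c needs sum 9, which forces r5c5 = 2.
Cage a needs sum 11, so r2c3 = 2.
Cage f has sum 9, so r5c2 = 1.
Cage b has sum 9, which forces r3c2 = 2.
The 4 cells of cage a must have sum 11, leaving r1c1 = 2.
The only place for 1 in row 4 is r4c3.
Cage i has sum 10, which forces r4c2 = 5.
Cage i needs sum 10, which forces r5c3 = 4.
Row 5 now contains 4, so r5c4 = 3.
Cage a has sum 11, which forces r1c2 = 4.
4 is placed in column 3, leaving r1c3 = 3.
4 is placed in column 2, so r2c2 = 3.
Column 4 now contains 3, so r3c4 = 4.
Cage d needs sum 13, so r3c5 = 3.
Row 4 already has 5, leaving r4c1 = 3.
Cage c needs sum 9, leaving r4c5 = 4.
3 is placed in row 5, so r5c1 = 5.
Row 2 already has 3; hence r2c1 = 4.
The full grid is 2 4 3 1 5 / 4 3 2 5 1 / 1 2 5 4 3 / 3 5 1 2 4 / 5 1 4 3 2.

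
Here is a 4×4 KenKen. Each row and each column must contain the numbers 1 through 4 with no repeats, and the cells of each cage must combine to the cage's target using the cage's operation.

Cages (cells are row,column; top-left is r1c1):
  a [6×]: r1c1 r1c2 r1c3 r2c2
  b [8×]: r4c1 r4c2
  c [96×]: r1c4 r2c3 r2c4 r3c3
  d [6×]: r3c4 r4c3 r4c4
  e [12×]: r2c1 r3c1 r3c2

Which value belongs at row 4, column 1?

2

Cage a needs product 6, so r2c2 = 1.
The only place for 4 in row 1 is r1c4.
Cage d needs product 6, leaving r3c4 = 2.
The 4 cells of cage c must have product 96, which forces r2c3 = 2.
Column 4 already has 2, leaving r2c4 = 3.
The 3 cells of cage e must have product 12; hence r3c1 = 1.
Cage c needs product 96; hence r3c3 = 4.
3 is placed in column 4, so r4c4 = 1.
The 4 cells of cage a must have product 6, leaving r1c3 = 1.
Row 2 already has 3, which forces r2c1 = 4.
4 is placed in row 3, leaving r3c2 = 3.
Column 1 now contains 4, so r4c1 = 2.
Row 4 now contains 2, which forces r4c2 = 4.
Row 4 now contains 1; hence r4c3 = 3.
Column 1 already has 2, which forces r1c1 = 3.
Column 2 already has 3, so r1c2 = 2.
Filled in: 3 2 1 4 / 4 1 2 3 / 1 3 4 2 / 2 4 3 1.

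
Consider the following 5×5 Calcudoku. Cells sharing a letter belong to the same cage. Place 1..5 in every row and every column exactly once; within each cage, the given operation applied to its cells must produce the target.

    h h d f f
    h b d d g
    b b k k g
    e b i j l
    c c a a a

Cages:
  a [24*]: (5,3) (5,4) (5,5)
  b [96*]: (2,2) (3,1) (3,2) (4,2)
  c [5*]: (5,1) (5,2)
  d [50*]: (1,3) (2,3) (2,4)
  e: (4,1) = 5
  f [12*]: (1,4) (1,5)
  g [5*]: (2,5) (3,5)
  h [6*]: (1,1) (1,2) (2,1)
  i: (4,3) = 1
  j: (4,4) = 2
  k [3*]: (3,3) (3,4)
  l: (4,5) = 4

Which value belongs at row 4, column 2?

Cage d needs product 50; hence (1,3) = 5.
The 3 cells of cage d must have product 50, leaving (2,3) = 2.
Cage d has product 50, so (2,4) = 5.
Row 2 already has 5, so (2,5) = 1.
The 4 cells of cage b must have product 96, so (3,1) = 4.
1 is placed in column 5, so (3,5) = 5.
Cage e is given, which forces (4,1) = 5.
I is a freebie, leaving (4,3) = 1.
Cage j is given, which forces (4,4) = 2.
Cage l is a single given cell, leaving (4,5) = 4.
Column 1 already has 5; hence (5,1) = 1.
Row 5 now contains 1, leaving (5,2) = 5.
Cage h has product 6; hence (1,1) = 2.
Cage h needs product 6, leaving (1,2) = 1.
Cage f's pair has product 12, leaving (1,4) = 4.
4 is placed in column 5, which forces (1,5) = 3.
1 is placed in row 2, so (2,1) = 3.
Cage b has product 96, so (2,2) = 4.
Cage b needs product 96; hence (3,2) = 2.
Column 3 now contains 1, leaving (3,3) = 3.
Cage k needs two cells with product 3, which forces (3,4) = 1.
4 is placed in row 4; hence (4,2) = 3.
Column 3 already has 3, so (5,3) = 4.
4 is placed in column 4, which forces (5,4) = 3.
Cage a has product 24, leaving (5,5) = 2.
Filled in: 2 1 5 4 3 / 3 4 2 5 1 / 4 2 3 1 5 / 5 3 1 2 4 / 1 5 4 3 2.

3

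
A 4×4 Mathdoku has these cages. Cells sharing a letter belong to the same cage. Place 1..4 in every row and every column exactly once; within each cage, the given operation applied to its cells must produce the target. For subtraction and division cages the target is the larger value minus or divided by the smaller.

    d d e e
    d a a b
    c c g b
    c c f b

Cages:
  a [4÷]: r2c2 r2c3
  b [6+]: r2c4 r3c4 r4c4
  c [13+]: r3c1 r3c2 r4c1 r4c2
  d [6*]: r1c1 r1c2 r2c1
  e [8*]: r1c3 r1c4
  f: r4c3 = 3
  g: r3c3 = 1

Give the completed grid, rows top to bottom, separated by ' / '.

1 3 2 4 / 2 1 4 3 / 3 4 1 2 / 4 2 3 1

Cage g is a single given cell; hence r3c3 = 1.
F is a freebie, which forces r4c3 = 3.
Cage a needs two cells with quotient 4, leaving r2c2 = 1.
1 is placed in column 3; hence r2c3 = 4.
Cage d needs product 6; hence r1c1 = 1.
Column 3 already has 4, leaving r1c3 = 2.
The two cells of cage e must have product 8, leaving r1c4 = 4.
Cage b needs sum 6, which forces r4c4 = 1.
Row 1 now contains 2, which forces r1c2 = 3.
Cage d needs product 6, leaving r2c1 = 2.
Row 2 now contains 2; hence r2c4 = 3.
Column 2 now contains 3, leaving r3c2 = 4.
Column 4 now contains 3, which forces r3c4 = 2.
2 is placed in column 1; hence r4c1 = 4.
Column 2 now contains 4, leaving r4c2 = 2.
Row 3 already has 4, leaving r3c1 = 3.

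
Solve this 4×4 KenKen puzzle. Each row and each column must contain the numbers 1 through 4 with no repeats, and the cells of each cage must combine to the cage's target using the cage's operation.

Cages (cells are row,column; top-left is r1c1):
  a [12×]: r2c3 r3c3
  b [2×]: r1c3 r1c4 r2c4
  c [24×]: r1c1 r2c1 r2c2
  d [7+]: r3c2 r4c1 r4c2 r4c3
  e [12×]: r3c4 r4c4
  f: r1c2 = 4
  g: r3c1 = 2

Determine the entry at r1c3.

1

Cage f is given, leaving r1c2 = 4.
Cage b needs product 2, which forces r1c3 = 1.
The 3 cells of cage b must have product 2, leaving r1c4 = 2.
The 3 cells of cage b must have product 2, which forces r2c4 = 1.
Cage g is a single given cell, so r3c1 = 2.
Cage d has sum 7; hence r3c2 = 1.
Row 1 now contains 2, which forces r1c1 = 3.
Cage c needs product 24, leaving r2c1 = 4.
The 3 cells of cage c must have product 24; hence r2c2 = 2.
4 is placed in row 2, so r2c3 = 3.
Column 3 now contains 3, so r3c3 = 4.
Row 3 now contains 4, which forces r3c4 = 3.
Cage d needs sum 7, so r4c1 = 1.
Column 2 already has 2, which forces r4c2 = 3.
Column 3 now contains 3, which forces r4c3 = 2.
Column 4 now contains 3, leaving r4c4 = 4.
Completed grid: 3 4 1 2 / 4 2 3 1 / 2 1 4 3 / 1 3 2 4.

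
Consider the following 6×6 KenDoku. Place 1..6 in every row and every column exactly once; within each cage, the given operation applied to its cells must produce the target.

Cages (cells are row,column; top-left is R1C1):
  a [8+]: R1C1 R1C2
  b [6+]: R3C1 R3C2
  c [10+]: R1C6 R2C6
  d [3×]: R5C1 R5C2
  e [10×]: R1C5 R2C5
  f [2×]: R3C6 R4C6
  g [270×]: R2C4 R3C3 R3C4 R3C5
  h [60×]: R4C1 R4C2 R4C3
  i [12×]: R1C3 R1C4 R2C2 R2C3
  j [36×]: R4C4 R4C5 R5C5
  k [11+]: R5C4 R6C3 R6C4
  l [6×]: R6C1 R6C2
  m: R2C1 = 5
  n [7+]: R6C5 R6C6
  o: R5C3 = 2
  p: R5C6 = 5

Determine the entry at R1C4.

1

M is a freebie, leaving R2C1 = 5.
Cage g needs product 270, leaving R2C4 = 3.
Row 2 already has 5, leaving R2C5 = 2.
Cage o is a single given cell, which forces R5C3 = 2.
P is a freebie, which forces R5C6 = 5.
Column 5 already has 2, which forces R1C5 = 5.
The only place for 3 in row 1 is R1C3.
Cage i has product 12, which forces R1C4 = 1.
The 4 cells of cage g must have product 270, leaving R3C5 = 3.
Column 5 already has 3, leaving R5C5 = 6.
The 3 cells of cage j must have product 36, leaving R4C4 = 6.
Column 5 now contains 6, leaving R4C5 = 1.
1 is placed in row 4, leaving R4C6 = 2.
6 is placed in row 5, which forces R5C4 = 4.
Column 4 already has 6; hence R6C4 = 2.
Column 5 now contains 1, so R6C5 = 4.
Cage g needs product 270, so R3C3 = 6.
Column 4 already has 6, leaving R3C4 = 5.
Column 6 now contains 2, leaving R3C6 = 1.
Cage k has sum 11, leaving R6C3 = 5.
The two cells of cage n must have sum 7, leaving R6C6 = 3.
The 3 cells of cage h must have product 60; hence R4C1 = 3.
Cage h needs product 60; hence R4C2 = 5.
Column 3 already has 5, which forces R4C3 = 4.
3 is placed in column 1, which forces R5C1 = 1.
Row 5 already has 1, so R5C2 = 3.
Column 1 now contains 1; hence R6C1 = 6.
6 is placed in row 6, leaving R6C2 = 1.
Column 1 now contains 6, leaving R1C1 = 2.
Cage a's pair has sum 8, leaving R1C2 = 6.
Row 1 already has 6, leaving R1C6 = 4.
Column 2 already has 1; hence R2C2 = 4.
Column 3 now contains 4, which forces R2C3 = 1.
4 is placed in column 6, so R2C6 = 6.
Column 1 already has 2, so R3C1 = 4.
4 is placed in column 2, which forces R3C2 = 2.
Filled in: 2 6 3 1 5 4 / 5 4 1 3 2 6 / 4 2 6 5 3 1 / 3 5 4 6 1 2 / 1 3 2 4 6 5 / 6 1 5 2 4 3.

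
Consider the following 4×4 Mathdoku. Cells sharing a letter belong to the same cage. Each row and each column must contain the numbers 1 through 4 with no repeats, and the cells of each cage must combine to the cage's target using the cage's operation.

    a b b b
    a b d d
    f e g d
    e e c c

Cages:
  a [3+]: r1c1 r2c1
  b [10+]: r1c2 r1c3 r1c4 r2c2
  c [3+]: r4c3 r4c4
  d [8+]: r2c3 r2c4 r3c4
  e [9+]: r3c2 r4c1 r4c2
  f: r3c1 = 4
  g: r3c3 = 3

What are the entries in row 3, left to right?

4 2 3 1

F is a freebie, which forces r3c1 = 4.
Cage g is a single given cell, leaving r3c3 = 3.
Row 3 already has 3; hence r3c2 = 2.
Row 3 now contains 2, leaving r3c4 = 1.
The 3 cells of cage e must have sum 9, which forces r4c1 = 3.
Cage e needs sum 9, leaving r4c2 = 4.
Column 4 now contains 1, which forces r4c4 = 2.
Cage b has sum 10; hence r1c3 = 2.
The 4 cells of cage b must have sum 10, which forces r1c4 = 4.
Cage d has sum 8, leaving r2c3 = 4.
Cage d has sum 8, so r2c4 = 3.
Row 4 already has 2, leaving r4c3 = 1.
Row 1 already has 2; hence r1c1 = 1.
The 4 cells of cage b must have sum 10, leaving r1c2 = 3.
Cage a needs two cells with sum 3, which forces r2c1 = 2.
Row 2 now contains 3; hence r2c2 = 1.
Completed grid: 1 3 2 4 / 2 1 4 3 / 4 2 3 1 / 3 4 1 2.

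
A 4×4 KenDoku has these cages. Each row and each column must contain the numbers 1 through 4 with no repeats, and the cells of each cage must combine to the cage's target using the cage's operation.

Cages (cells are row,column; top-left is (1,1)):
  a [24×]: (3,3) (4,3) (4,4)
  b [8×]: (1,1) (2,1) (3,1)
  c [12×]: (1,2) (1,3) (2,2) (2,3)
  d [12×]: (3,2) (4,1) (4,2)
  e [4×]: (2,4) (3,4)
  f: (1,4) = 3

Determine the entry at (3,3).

3

Cage f is given; hence (1,4) = 3.
In column 1, 3 can only go at (4,1), so (4,1) = 3.
The 3 cells of cage a must have product 24, so (3,3) = 3.
Cage c needs product 12, leaving (2,2) = 3.
In row 3, 2 can only go at (3,1), so (3,1) = 2.
Row 1 needs a 2, and only (1,2) is open for it.
Cage c needs product 12, so (1,3) = 1.
The 4 cells of cage c must have product 12, so (2,3) = 2.
Column 3 already has 2, so (4,3) = 4.
Row 4 already has 4, leaving (4,4) = 2.
Row 1 already has 1, so (1,1) = 4.
The 3 cells of cage b must have product 8, which forces (2,1) = 1.
Row 2 already has 1, which forces (2,4) = 4.
Cage d has product 12, leaving (3,2) = 4.
4 is placed in column 4, so (3,4) = 1.
Row 4 already has 4, which forces (4,2) = 1.
The full grid is 4 2 1 3 / 1 3 2 4 / 2 4 3 1 / 3 1 4 2.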